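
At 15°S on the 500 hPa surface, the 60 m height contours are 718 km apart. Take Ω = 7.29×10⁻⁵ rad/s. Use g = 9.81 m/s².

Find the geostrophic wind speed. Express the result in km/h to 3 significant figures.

Coriolis parameter at 15°S:
f = 2Ω sin φ = 2 × 7.29×10⁻⁵ × sin 15° = 3.77×10⁻⁵ s⁻¹
Height gradient: |∂Z/∂n| = 60 m / 718000 m = 8.36×10⁻⁵
On a pressure surface, geostrophic balance gives V_g = (g/f)|∂Z/∂n|:
V_g = 9.81 × 8.36×10⁻⁵ / 3.77×10⁻⁵ = 21.7 m/s
Converting: 21.7 m/s × 3.6 = 78.2 km/h

78.2 km/h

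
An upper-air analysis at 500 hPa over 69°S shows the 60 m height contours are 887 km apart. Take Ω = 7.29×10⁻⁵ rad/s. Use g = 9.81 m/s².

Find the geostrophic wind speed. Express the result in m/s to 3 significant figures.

4.88 m/s

Coriolis parameter at 69°S:
f = 2Ω sin φ = 2 × 7.29×10⁻⁵ × sin 69° = 1.36×10⁻⁴ s⁻¹
Height gradient: |∂Z/∂n| = 60 m / 887000 m = 6.76×10⁻⁵
On a pressure surface, geostrophic balance gives V_g = (g/f)|∂Z/∂n|:
V_g = 9.81 × 6.76×10⁻⁵ / 1.36×10⁻⁴ = 4.88 m/s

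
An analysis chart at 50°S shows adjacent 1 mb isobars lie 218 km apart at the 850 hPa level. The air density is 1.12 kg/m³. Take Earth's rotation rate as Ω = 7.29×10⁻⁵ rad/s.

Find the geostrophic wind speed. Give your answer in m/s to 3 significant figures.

3.67 m/s

Coriolis parameter at 50°S:
f = 2Ω sin φ = 2 × 7.29×10⁻⁵ × sin 50° = 1.12×10⁻⁴ s⁻¹
Pressure gradient: |∂P/∂n| = 100 Pa / 218000 m = 4.59×10⁻⁴ Pa/m
Geostrophic balance (pressure-gradient force = Coriolis force):
V_g = (1/(fρ)) |∂P/∂n| = 4.59×10⁻⁴ / (1.12×10⁻⁴ × 1.12) = 3.67 m/s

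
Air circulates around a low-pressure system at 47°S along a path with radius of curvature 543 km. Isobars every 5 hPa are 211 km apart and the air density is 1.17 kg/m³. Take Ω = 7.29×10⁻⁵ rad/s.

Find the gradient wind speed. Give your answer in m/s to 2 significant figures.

Coriolis parameter at 47°S:
f = 2Ω sin φ = 2 × 7.29×10⁻⁵ × sin 47° = 1.07×10⁻⁴ s⁻¹
Pressure gradient: |∂P/∂n| = 500 Pa / 211000 m = 2.37×10⁻³ Pa/m
Geostrophic speed: V_g = |∂P/∂n|/(fρ) = 2.37×10⁻³/(1.07×10⁻⁴ × 1.17) = 19.0 m/s
Around a low, centrifugal force acts outward with Coriolis, so pressure-gradient force balances both:
(1/ρ)|∂P/∂n| = fV + V²/R  →  V² + fR·V − fR·V_g = 0
With fR = 1.07×10⁻⁴ × 543×10³ m = 57.9 m/s:
V = [−fR + √((fR)² + 4 fR V_g)]/2 = [−57.9 + √(57.9² + 4×57.9×19)]/2 = 15.1 m/s
Subgeostrophic (V < V_g = 19 m/s), as expected around a low.

15 m/s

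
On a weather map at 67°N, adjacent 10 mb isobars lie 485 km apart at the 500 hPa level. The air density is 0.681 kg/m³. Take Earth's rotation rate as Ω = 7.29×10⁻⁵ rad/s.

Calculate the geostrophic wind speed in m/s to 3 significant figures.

Coriolis parameter at 67°N:
f = 2Ω sin φ = 2 × 7.29×10⁻⁵ × sin 67° = 1.34×10⁻⁴ s⁻¹
Pressure gradient: |∂P/∂n| = 1000 Pa / 485000 m = 2.06×10⁻³ Pa/m
Geostrophic balance (pressure-gradient force = Coriolis force):
V_g = (1/(fρ)) |∂P/∂n| = 2.06×10⁻³ / (1.34×10⁻⁴ × 0.681) = 22.6 m/s

22.6 m/s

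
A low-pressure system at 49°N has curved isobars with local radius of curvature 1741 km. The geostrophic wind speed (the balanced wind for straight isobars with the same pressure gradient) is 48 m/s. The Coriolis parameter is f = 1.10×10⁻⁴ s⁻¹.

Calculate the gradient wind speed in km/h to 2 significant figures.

Around a low, centrifugal force acts outward with Coriolis, so pressure-gradient force balances both:
(1/ρ)|∂P/∂n| = fV + V²/R  →  V² + fR·V − fR·V_g = 0
With fR = 1.10×10⁻⁴ × 1741×10³ m = 192 m/s:
V = [−fR + √((fR)² + 4 fR V_g)]/2 = [−192 + √(192² + 4×192×48)]/2 = 39.7 m/s
Subgeostrophic (V < V_g = 48 m/s), as expected around a low.
Converting: 39.7 m/s × 3.6 = 140 km/h

140 km/h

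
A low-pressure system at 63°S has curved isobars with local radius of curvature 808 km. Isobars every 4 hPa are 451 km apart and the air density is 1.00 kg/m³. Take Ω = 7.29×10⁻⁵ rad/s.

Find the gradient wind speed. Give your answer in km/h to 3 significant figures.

23.2 km/h

Coriolis parameter at 63°S:
f = 2Ω sin φ = 2 × 7.29×10⁻⁵ × sin 63° = 1.30×10⁻⁴ s⁻¹
Pressure gradient: |∂P/∂n| = 400 Pa / 451000 m = 8.87×10⁻⁴ Pa/m
Geostrophic speed: V_g = |∂P/∂n|/(fρ) = 8.87×10⁻⁴/(1.30×10⁻⁴ × 1.00) = 6.83 m/s
Around a low, centrifugal force acts outward with Coriolis, so pressure-gradient force balances both:
(1/ρ)|∂P/∂n| = fV + V²/R  →  V² + fR·V − fR·V_g = 0
With fR = 1.30×10⁻⁴ × 808×10³ m = 105 m/s:
V = [−fR + √((fR)² + 4 fR V_g)]/2 = [−105 + √(105² + 4×105×6.83)]/2 = 6.43 m/s
Subgeostrophic (V < V_g = 6.83 m/s), as expected around a low.
Converting: 6.43 m/s × 3.6 = 23.2 km/h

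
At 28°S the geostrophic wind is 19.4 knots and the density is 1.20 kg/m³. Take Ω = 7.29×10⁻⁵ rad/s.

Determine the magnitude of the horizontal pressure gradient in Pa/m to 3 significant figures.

Coriolis parameter at 28°S:
f = 2Ω sin φ = 2 × 7.29×10⁻⁵ × sin 28° = 6.84×10⁻⁵ s⁻¹
Wind speed in SI: 19.4 knots = 9.98 m/s
Geostrophic balance rearranged: |∂P/∂n| = f ρ V_g
|∂P/∂n| = 6.84×10⁻⁵ × 1.20 × 9.98 = 8.20×10⁻⁴ Pa/m

8.20×10⁻⁴ Pa/m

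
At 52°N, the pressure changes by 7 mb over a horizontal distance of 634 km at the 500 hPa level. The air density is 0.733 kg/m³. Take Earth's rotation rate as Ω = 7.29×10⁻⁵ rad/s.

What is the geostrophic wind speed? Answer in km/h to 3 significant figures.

Coriolis parameter at 52°N:
f = 2Ω sin φ = 2 × 7.29×10⁻⁵ × sin 52° = 1.15×10⁻⁴ s⁻¹
Pressure gradient: |∂P/∂n| = 700 Pa / 634000 m = 1.10×10⁻³ Pa/m
Geostrophic balance (pressure-gradient force = Coriolis force):
V_g = (1/(fρ)) |∂P/∂n| = 1.10×10⁻³ / (1.15×10⁻⁴ × 0.733) = 13.1 m/s
Converting: 13.1 m/s × 3.6 = 47.2 km/h

47.2 km/h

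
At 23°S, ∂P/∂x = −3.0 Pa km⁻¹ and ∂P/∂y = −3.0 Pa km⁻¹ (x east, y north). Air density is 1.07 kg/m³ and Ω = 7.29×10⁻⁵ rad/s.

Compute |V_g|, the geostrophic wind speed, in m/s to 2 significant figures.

Coriolis parameter at 23°S:
f = 2Ω sin φ = 2 × 7.29×10⁻⁵ × sin 23° = 5.70×10⁻⁵ s⁻¹
In the Southern Hemisphere f is negative: f = −5.70×10⁻⁵ s⁻¹.
Component geostrophic relations (x east, y north):
u_g = −(1/(fρ)) ∂P/∂y,  v_g = (1/(fρ)) ∂P/∂x
u_g = −(−3.0×10⁻³)/(−5.70×10⁻⁵ × 1.07) = −49.2 m/s;  v_g = (−3.0×10⁻³)/(−5.70×10⁻⁵ × 1.07) = 49.2 m/s
|V_g| = √(u_g² + v_g²) = 69.6 m/s

70 m/s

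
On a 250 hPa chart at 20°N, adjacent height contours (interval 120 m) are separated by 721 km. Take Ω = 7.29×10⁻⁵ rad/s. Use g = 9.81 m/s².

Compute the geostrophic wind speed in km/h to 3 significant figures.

Coriolis parameter at 20°N:
f = 2Ω sin φ = 2 × 7.29×10⁻⁵ × sin 20° = 4.99×10⁻⁵ s⁻¹
Height gradient: |∂Z/∂n| = 120 m / 721000 m = 1.66×10⁻⁴
On a pressure surface, geostrophic balance gives V_g = (g/f)|∂Z/∂n|:
V_g = 9.81 × 1.66×10⁻⁴ / 4.99×10⁻⁵ = 32.7 m/s
Converting: 32.7 m/s × 3.6 = 118 km/h

118 km/h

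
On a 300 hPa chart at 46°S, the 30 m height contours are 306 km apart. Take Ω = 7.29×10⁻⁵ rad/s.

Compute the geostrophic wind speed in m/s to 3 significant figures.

Coriolis parameter at 46°S:
f = 2Ω sin φ = 2 × 7.29×10⁻⁵ × sin 46° = 1.05×10⁻⁴ s⁻¹
Height gradient: |∂Z/∂n| = 30 m / 306000 m = 9.80×10⁻⁵
On a pressure surface, geostrophic balance gives V_g = (g/f)|∂Z/∂n|:
V_g = 9.81 × 9.80×10⁻⁵ / 1.05×10⁻⁴ = 9.17 m/s

9.17 m/s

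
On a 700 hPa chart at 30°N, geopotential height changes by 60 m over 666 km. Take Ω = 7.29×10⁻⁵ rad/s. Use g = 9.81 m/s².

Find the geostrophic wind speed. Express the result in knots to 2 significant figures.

Coriolis parameter at 30°N:
f = 2Ω sin φ = 2 × 7.29×10⁻⁵ × sin 30° = 7.29×10⁻⁵ s⁻¹
Height gradient: |∂Z/∂n| = 60 m / 666000 m = 9.01×10⁻⁵
On a pressure surface, geostrophic balance gives V_g = (g/f)|∂Z/∂n|:
V_g = 9.81 × 9.01×10⁻⁵ / 7.29×10⁻⁵ = 12.1 m/s
Converting: 12.1 m/s × 1.944 = 24 knots

24 knots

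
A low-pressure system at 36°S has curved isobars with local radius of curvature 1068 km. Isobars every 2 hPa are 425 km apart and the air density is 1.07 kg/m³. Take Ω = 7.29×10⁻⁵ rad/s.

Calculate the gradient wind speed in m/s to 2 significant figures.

Coriolis parameter at 36°S:
f = 2Ω sin φ = 2 × 7.29×10⁻⁵ × sin 36° = 8.57×10⁻⁵ s⁻¹
Pressure gradient: |∂P/∂n| = 200 Pa / 425000 m = 4.71×10⁻⁴ Pa/m
Geostrophic speed: V_g = |∂P/∂n|/(fρ) = 4.71×10⁻⁴/(8.57×10⁻⁵ × 1.07) = 5.13 m/s
Around a low, centrifugal force acts outward with Coriolis, so pressure-gradient force balances both:
(1/ρ)|∂P/∂n| = fV + V²/R  →  V² + fR·V − fR·V_g = 0
With fR = 8.57×10⁻⁵ × 1068×10³ m = 91.5 m/s:
V = [−fR + √((fR)² + 4 fR V_g)]/2 = [−91.5 + √(91.5² + 4×91.5×5.13)]/2 = 4.87 m/s
Subgeostrophic (V < V_g = 5.13 m/s), as expected around a low.

4.9 m/s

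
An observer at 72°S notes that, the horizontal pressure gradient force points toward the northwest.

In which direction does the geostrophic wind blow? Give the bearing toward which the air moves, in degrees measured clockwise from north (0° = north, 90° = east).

The pressure-gradient force points toward the northwest (bearing 315°).
Geostrophic balance: in the Southern Hemisphere the Coriolis force deflects motion to the left, so the geostrophic wind blows 90° to the left of the pressure-gradient force (low pressure on the right).
Rotating 315° by 90° counterclockwise gives 225° — the wind blows toward the southwest.

225°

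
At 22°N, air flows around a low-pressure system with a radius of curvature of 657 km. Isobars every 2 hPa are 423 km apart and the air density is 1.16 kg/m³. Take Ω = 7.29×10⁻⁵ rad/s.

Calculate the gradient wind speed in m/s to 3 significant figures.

6.34 m/s

Coriolis parameter at 22°N:
f = 2Ω sin φ = 2 × 7.29×10⁻⁵ × sin 22° = 5.46×10⁻⁵ s⁻¹
Pressure gradient: |∂P/∂n| = 200 Pa / 423000 m = 4.73×10⁻⁴ Pa/m
Geostrophic speed: V_g = |∂P/∂n|/(fρ) = 4.73×10⁻⁴/(5.46×10⁻⁵ × 1.16) = 7.46 m/s
Around a low, centrifugal force acts outward with Coriolis, so pressure-gradient force balances both:
(1/ρ)|∂P/∂n| = fV + V²/R  →  V² + fR·V − fR·V_g = 0
With fR = 5.46×10⁻⁵ × 657×10³ m = 35.9 m/s:
V = [−fR + √((fR)² + 4 fR V_g)]/2 = [−35.9 + √(35.9² + 4×35.9×7.46)]/2 = 6.34 m/s
Subgeostrophic (V < V_g = 7.46 m/s), as expected around a low.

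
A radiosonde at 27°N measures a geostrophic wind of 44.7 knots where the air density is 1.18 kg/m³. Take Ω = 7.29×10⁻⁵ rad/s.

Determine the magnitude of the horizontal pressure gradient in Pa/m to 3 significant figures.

1.80×10⁻³ Pa/m

Coriolis parameter at 27°N:
f = 2Ω sin φ = 2 × 7.29×10⁻⁵ × sin 27° = 6.62×10⁻⁵ s⁻¹
Wind speed in SI: 44.7 knots = 23.0 m/s
Geostrophic balance rearranged: |∂P/∂n| = f ρ V_g
|∂P/∂n| = 6.62×10⁻⁵ × 1.18 × 23.0 = 1.80×10⁻³ Pa/m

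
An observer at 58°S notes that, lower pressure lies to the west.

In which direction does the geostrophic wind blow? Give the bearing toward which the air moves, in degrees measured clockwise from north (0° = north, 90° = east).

180°

The pressure-gradient force points toward the west (bearing 270°).
Geostrophic balance: in the Southern Hemisphere the Coriolis force deflects motion to the left, so the geostrophic wind blows 90° to the left of the pressure-gradient force (low pressure on the right).
Rotating 270° by 90° counterclockwise gives 180° — the wind blows toward the south.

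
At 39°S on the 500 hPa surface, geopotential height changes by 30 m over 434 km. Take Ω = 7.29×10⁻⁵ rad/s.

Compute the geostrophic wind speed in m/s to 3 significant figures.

7.39 m/s

Coriolis parameter at 39°S:
f = 2Ω sin φ = 2 × 7.29×10⁻⁵ × sin 39° = 9.18×10⁻⁵ s⁻¹
Height gradient: |∂Z/∂n| = 30 m / 434000 m = 6.91×10⁻⁵
On a pressure surface, geostrophic balance gives V_g = (g/f)|∂Z/∂n|:
V_g = 9.81 × 6.91×10⁻⁵ / 9.18×10⁻⁵ = 7.39 m/s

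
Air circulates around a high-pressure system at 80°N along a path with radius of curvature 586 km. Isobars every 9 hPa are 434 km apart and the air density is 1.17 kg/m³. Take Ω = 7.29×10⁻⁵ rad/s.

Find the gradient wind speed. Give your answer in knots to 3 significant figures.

Coriolis parameter at 80°N:
f = 2Ω sin φ = 2 × 7.29×10⁻⁵ × sin 80° = 1.44×10⁻⁴ s⁻¹
Pressure gradient: |∂P/∂n| = 900 Pa / 434000 m = 2.07×10⁻³ Pa/m
Geostrophic speed: V_g = |∂P/∂n|/(fρ) = 2.07×10⁻³/(1.44×10⁻⁴ × 1.17) = 12.3 m/s
Around a high, pressure-gradient force acts outward with centrifugal, so Coriolis balances both:
fV = (1/ρ)|∂P/∂n| + V²/R  →  V² − fR·V + fR·V_g = 0
With fR = 1.44×10⁻⁴ × 586×10³ m = 84.1 m/s:
V = [fR − √((fR)² − 4 fR V_g)]/2 = [84.1 − √(84.1² − 4×84.1×12.3)]/2 = 15 m/s
Supergeostrophic (V > V_g = 12.3 m/s), as expected around a high.
Converting: 15 m/s × 1.944 = 29.2 knots

29.2 knots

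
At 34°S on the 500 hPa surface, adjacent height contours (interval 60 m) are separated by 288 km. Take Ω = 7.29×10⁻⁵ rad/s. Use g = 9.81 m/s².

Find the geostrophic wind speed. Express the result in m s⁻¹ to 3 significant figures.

Coriolis parameter at 34°S:
f = 2Ω sin φ = 2 × 7.29×10⁻⁵ × sin 34° = 8.15×10⁻⁵ s⁻¹
Height gradient: |∂Z/∂n| = 60 m / 288000 m = 2.08×10⁻⁴
On a pressure surface, geostrophic balance gives V_g = (g/f)|∂Z/∂n|:
V_g = 9.81 × 2.08×10⁻⁴ / 8.15×10⁻⁵ = 25.1 m/s

25.1 m s⁻¹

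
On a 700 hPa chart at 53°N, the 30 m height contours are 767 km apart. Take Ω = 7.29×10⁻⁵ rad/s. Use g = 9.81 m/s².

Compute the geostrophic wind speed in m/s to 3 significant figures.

3.30 m/s

Coriolis parameter at 53°N:
f = 2Ω sin φ = 2 × 7.29×10⁻⁵ × sin 53° = 1.16×10⁻⁴ s⁻¹
Height gradient: |∂Z/∂n| = 30 m / 767000 m = 3.91×10⁻⁵
On a pressure surface, geostrophic balance gives V_g = (g/f)|∂Z/∂n|:
V_g = 9.81 × 3.91×10⁻⁵ / 1.16×10⁻⁴ = 3.30 m/s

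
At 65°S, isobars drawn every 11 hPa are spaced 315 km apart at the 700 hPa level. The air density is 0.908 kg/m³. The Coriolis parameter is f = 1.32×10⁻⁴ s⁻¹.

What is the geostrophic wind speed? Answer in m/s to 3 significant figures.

Pressure gradient: |∂P/∂n| = 1100 Pa / 315000 m = 3.49×10⁻³ Pa/m
Geostrophic balance (pressure-gradient force = Coriolis force):
V_g = (1/(fρ)) |∂P/∂n| = 3.49×10⁻³ / (1.32×10⁻⁴ × 0.908) = 29.1 m/s

29.1 m/s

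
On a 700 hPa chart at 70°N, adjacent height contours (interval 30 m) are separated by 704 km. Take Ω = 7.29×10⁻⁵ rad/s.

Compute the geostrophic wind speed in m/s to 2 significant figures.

Coriolis parameter at 70°N:
f = 2Ω sin φ = 2 × 7.29×10⁻⁵ × sin 70° = 1.37×10⁻⁴ s⁻¹
Height gradient: |∂Z/∂n| = 30 m / 704000 m = 4.26×10⁻⁵
On a pressure surface, geostrophic balance gives V_g = (g/f)|∂Z/∂n|:
V_g = 9.81 × 4.26×10⁻⁵ / 1.37×10⁻⁴ = 3.05 m/s

3.1 m/s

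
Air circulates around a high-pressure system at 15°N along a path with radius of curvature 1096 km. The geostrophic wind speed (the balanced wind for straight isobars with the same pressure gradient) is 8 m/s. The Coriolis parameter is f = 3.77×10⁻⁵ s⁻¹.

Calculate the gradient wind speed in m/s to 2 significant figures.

11 m/s

Around a high, pressure-gradient force acts outward with centrifugal, so Coriolis balances both:
fV = (1/ρ)|∂P/∂n| + V²/R  →  V² − fR·V + fR·V_g = 0
With fR = 3.77×10⁻⁵ × 1096×10³ m = 41.3 m/s:
V = [fR − √((fR)² − 4 fR V_g)]/2 = [41.3 − √(41.3² − 4×41.3×8)]/2 = 10.8 m/s
Supergeostrophic (V > V_g = 8 m/s), as expected around a high.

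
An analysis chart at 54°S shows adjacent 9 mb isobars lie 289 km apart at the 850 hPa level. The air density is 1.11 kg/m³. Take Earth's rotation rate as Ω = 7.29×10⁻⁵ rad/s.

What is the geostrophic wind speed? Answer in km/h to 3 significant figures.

Coriolis parameter at 54°S:
f = 2Ω sin φ = 2 × 7.29×10⁻⁵ × sin 54° = 1.18×10⁻⁴ s⁻¹
Pressure gradient: |∂P/∂n| = 900 Pa / 289000 m = 3.11×10⁻³ Pa/m
Geostrophic balance (pressure-gradient force = Coriolis force):
V_g = (1/(fρ)) |∂P/∂n| = 3.11×10⁻³ / (1.18×10⁻⁴ × 1.11) = 23.8 m/s
Converting: 23.8 m/s × 3.6 = 85.6 km/h

85.6 km/h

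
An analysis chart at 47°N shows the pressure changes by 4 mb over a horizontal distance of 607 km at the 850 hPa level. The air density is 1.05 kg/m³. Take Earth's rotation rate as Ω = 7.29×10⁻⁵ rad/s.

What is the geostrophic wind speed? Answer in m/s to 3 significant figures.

5.89 m/s

Coriolis parameter at 47°N:
f = 2Ω sin φ = 2 × 7.29×10⁻⁵ × sin 47° = 1.07×10⁻⁴ s⁻¹
Pressure gradient: |∂P/∂n| = 400 Pa / 607000 m = 6.59×10⁻⁴ Pa/m
Geostrophic balance (pressure-gradient force = Coriolis force):
V_g = (1/(fρ)) |∂P/∂n| = 6.59×10⁻⁴ / (1.07×10⁻⁴ × 1.05) = 5.89 m/s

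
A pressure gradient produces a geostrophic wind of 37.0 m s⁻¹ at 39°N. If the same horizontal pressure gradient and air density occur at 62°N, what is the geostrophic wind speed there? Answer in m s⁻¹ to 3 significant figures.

26.4 m s⁻¹

With the same pressure gradient and density, V_g ∝ 1/f ∝ 1/sin φ.
V₂ = V₁ · sin φ₁ / sin φ₂ = 37.0 × sin 39° / sin 62°
V₂ = 37.0 × 0.6293/0.8829 = 26.4 m s⁻¹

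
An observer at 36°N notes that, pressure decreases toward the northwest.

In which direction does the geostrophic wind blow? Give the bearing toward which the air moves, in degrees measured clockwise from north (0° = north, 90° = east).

045°

The pressure-gradient force points toward the northwest (bearing 315°).
Geostrophic balance: in the Northern Hemisphere the Coriolis force deflects motion to the right, so the geostrophic wind blows 90° to the right of the pressure-gradient force (low pressure on the left).
Rotating 315° by 90° clockwise gives 045° — the wind blows toward the northeast.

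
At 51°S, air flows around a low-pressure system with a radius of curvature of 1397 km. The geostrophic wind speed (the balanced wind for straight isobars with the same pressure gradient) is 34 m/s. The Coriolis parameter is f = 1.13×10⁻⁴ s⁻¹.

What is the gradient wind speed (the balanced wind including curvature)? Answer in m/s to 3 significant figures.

Around a low, centrifugal force acts outward with Coriolis, so pressure-gradient force balances both:
(1/ρ)|∂P/∂n| = fV + V²/R  →  V² + fR·V − fR·V_g = 0
With fR = 1.13×10⁻⁴ × 1397×10³ m = 158 m/s:
V = [−fR + √((fR)² + 4 fR V_g)]/2 = [−158 + √(158² + 4×158×34)]/2 = 28.8 m/s
Subgeostrophic (V < V_g = 34 m/s), as expected around a low.

28.8 m/s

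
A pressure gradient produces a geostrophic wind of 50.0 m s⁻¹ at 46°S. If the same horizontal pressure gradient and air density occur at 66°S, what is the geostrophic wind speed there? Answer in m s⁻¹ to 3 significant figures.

With the same pressure gradient and density, V_g ∝ 1/f ∝ 1/sin φ.
V₂ = V₁ · sin φ₁ / sin φ₂ = 50.0 × sin 46° / sin 66°
V₂ = 50.0 × 0.7193/0.9135 = 39.4 m s⁻¹

39.4 m s⁻¹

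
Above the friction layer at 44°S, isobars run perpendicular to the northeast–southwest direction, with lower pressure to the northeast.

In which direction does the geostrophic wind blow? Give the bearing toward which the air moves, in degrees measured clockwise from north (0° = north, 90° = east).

315°

The pressure-gradient force points toward the northeast (bearing 045°).
Geostrophic balance: in the Southern Hemisphere the Coriolis force deflects motion to the left, so the geostrophic wind blows 90° to the left of the pressure-gradient force (low pressure on the right).
Rotating 045° by 90° counterclockwise gives 315° — the wind blows toward the northwest.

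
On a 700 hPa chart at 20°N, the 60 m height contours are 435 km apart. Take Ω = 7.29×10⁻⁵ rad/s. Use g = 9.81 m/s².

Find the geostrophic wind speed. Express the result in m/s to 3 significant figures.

27.1 m/s

Coriolis parameter at 20°N:
f = 2Ω sin φ = 2 × 7.29×10⁻⁵ × sin 20° = 4.99×10⁻⁵ s⁻¹
Height gradient: |∂Z/∂n| = 60 m / 435000 m = 1.38×10⁻⁴
On a pressure surface, geostrophic balance gives V_g = (g/f)|∂Z/∂n|:
V_g = 9.81 × 1.38×10⁻⁴ / 4.99×10⁻⁵ = 27.1 m/s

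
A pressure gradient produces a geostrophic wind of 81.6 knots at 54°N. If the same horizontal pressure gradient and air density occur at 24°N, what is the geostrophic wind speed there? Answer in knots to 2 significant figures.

160 knots

With the same pressure gradient and density, V_g ∝ 1/f ∝ 1/sin φ.
V₂ = V₁ · sin φ₁ / sin φ₂ = 81.6 × sin 54° / sin 24°
V₂ = 81.6 × 0.8090/0.4067 = 160 knots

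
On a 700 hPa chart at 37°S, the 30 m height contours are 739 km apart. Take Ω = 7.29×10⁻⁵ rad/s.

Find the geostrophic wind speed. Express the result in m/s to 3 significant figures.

Coriolis parameter at 37°S:
f = 2Ω sin φ = 2 × 7.29×10⁻⁵ × sin 37° = 8.77×10⁻⁵ s⁻¹
Height gradient: |∂Z/∂n| = 30 m / 739000 m = 4.06×10⁻⁵
On a pressure surface, geostrophic balance gives V_g = (g/f)|∂Z/∂n|:
V_g = 9.81 × 4.06×10⁻⁵ / 8.77×10⁻⁵ = 4.54 m/s

4.54 m/s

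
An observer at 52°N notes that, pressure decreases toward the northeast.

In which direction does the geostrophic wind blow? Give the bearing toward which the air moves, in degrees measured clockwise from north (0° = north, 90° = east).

The pressure-gradient force points toward the northeast (bearing 045°).
Geostrophic balance: in the Northern Hemisphere the Coriolis force deflects motion to the right, so the geostrophic wind blows 90° to the right of the pressure-gradient force (low pressure on the left).
Rotating 045° by 90° clockwise gives 135° — the wind blows toward the southeast.

135°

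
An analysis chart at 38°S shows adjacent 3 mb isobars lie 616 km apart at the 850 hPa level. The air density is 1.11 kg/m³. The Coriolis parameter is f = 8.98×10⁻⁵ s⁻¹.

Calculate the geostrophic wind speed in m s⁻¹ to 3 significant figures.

Pressure gradient: |∂P/∂n| = 300 Pa / 616000 m = 4.87×10⁻⁴ Pa/m
Geostrophic balance (pressure-gradient force = Coriolis force):
V_g = (1/(fρ)) |∂P/∂n| = 4.87×10⁻⁴ / (8.98×10⁻⁵ × 1.11) = 4.89 m/s

4.89 m s⁻¹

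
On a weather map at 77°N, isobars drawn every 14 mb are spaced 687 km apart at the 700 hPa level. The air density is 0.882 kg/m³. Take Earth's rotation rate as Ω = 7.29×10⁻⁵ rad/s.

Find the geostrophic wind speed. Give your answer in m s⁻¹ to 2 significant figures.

16 m s⁻¹

Coriolis parameter at 77°N:
f = 2Ω sin φ = 2 × 7.29×10⁻⁵ × sin 77° = 1.42×10⁻⁴ s⁻¹
Pressure gradient: |∂P/∂n| = 1400 Pa / 687000 m = 2.04×10⁻³ Pa/m
Geostrophic balance (pressure-gradient force = Coriolis force):
V_g = (1/(fρ)) |∂P/∂n| = 2.04×10⁻³ / (1.42×10⁻⁴ × 0.882) = 16.3 m/s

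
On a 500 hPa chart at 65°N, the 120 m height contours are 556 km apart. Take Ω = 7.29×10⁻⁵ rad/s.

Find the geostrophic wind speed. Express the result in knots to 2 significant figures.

Coriolis parameter at 65°N:
f = 2Ω sin φ = 2 × 7.29×10⁻⁵ × sin 65° = 1.32×10⁻⁴ s⁻¹
Height gradient: |∂Z/∂n| = 120 m / 556000 m = 2.16×10⁻⁴
On a pressure surface, geostrophic balance gives V_g = (g/f)|∂Z/∂n|:
V_g = 9.81 × 2.16×10⁻⁴ / 1.32×10⁻⁴ = 16.0 m/s
Converting: 16.0 m/s × 1.944 = 31 knots

31 knots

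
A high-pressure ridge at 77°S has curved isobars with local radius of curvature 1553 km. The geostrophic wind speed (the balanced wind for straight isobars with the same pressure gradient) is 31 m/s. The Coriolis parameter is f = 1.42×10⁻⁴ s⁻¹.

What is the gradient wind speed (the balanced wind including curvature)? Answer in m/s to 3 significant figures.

Around a high, pressure-gradient force acts outward with centrifugal, so Coriolis balances both:
fV = (1/ρ)|∂P/∂n| + V²/R  →  V² − fR·V + fR·V_g = 0
With fR = 1.42×10⁻⁴ × 1553×10³ m = 221 m/s:
V = [fR − √((fR)² − 4 fR V_g)]/2 = [221 − √(221² − 4×221×31)]/2 = 37.3 m/s
Supergeostrophic (V > V_g = 31 m/s), as expected around a high.

37.3 m/s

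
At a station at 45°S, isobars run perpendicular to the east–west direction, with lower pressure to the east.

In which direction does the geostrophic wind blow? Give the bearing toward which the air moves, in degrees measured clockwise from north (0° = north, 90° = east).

The pressure-gradient force points toward the east (bearing 090°).
Geostrophic balance: in the Southern Hemisphere the Coriolis force deflects motion to the left, so the geostrophic wind blows 90° to the left of the pressure-gradient force (low pressure on the right).
Rotating 090° by 90° counterclockwise gives 000° — the wind blows toward the north.

000°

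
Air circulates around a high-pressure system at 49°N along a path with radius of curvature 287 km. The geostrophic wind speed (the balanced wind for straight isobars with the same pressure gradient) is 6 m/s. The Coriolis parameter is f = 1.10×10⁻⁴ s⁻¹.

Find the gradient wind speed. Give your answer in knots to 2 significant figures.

16 knots

Around a high, pressure-gradient force acts outward with centrifugal, so Coriolis balances both:
fV = (1/ρ)|∂P/∂n| + V²/R  →  V² − fR·V + fR·V_g = 0
With fR = 1.10×10⁻⁴ × 287×10³ m = 31.6 m/s:
V = [fR − √((fR)² − 4 fR V_g)]/2 = [31.6 − √(31.6² − 4×31.6×6)]/2 = 8.06 m/s
Supergeostrophic (V > V_g = 6 m/s), as expected around a high.
Converting: 8.06 m/s × 1.944 = 16 knots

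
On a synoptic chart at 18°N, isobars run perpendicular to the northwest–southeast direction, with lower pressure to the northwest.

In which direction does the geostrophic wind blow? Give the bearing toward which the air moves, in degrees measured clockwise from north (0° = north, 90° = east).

The pressure-gradient force points toward the northwest (bearing 315°).
Geostrophic balance: in the Northern Hemisphere the Coriolis force deflects motion to the right, so the geostrophic wind blows 90° to the right of the pressure-gradient force (low pressure on the left).
Rotating 315° by 90° clockwise gives 045° — the wind blows toward the northeast.

045°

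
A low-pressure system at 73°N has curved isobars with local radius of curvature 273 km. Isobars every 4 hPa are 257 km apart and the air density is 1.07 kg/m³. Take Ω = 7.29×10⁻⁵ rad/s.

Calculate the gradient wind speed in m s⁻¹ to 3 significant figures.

Coriolis parameter at 73°N:
f = 2Ω sin φ = 2 × 7.29×10⁻⁵ × sin 73° = 1.39×10⁻⁴ s⁻¹
Pressure gradient: |∂P/∂n| = 400 Pa / 257000 m = 1.56×10⁻³ Pa/m
Geostrophic speed: V_g = |∂P/∂n|/(fρ) = 1.56×10⁻³/(1.39×10⁻⁴ × 1.07) = 10.4 m/s
Around a low, centrifugal force acts outward with Coriolis, so pressure-gradient force balances both:
(1/ρ)|∂P/∂n| = fV + V²/R  →  V² + fR·V − fR·V_g = 0
With fR = 1.39×10⁻⁴ × 273×10³ m = 38.1 m/s:
V = [−fR + √((fR)² + 4 fR V_g)]/2 = [−38.1 + √(38.1² + 4×38.1×10.4)]/2 = 8.52 m/s
Subgeostrophic (V < V_g = 10.4 m/s), as expected around a low.

8.52 m s⁻¹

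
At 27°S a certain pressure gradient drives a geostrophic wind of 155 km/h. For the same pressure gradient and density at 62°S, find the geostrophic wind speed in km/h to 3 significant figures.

79.7 km/h

With the same pressure gradient and density, V_g ∝ 1/f ∝ 1/sin φ.
V₂ = V₁ · sin φ₁ / sin φ₂ = 155 × sin 27° / sin 62°
V₂ = 155 × 0.4540/0.8829 = 79.7 km/h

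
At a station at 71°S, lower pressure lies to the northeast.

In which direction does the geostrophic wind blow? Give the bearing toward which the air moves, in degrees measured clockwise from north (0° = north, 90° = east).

315°

The pressure-gradient force points toward the northeast (bearing 045°).
Geostrophic balance: in the Southern Hemisphere the Coriolis force deflects motion to the left, so the geostrophic wind blows 90° to the left of the pressure-gradient force (low pressure on the right).
Rotating 045° by 90° counterclockwise gives 315° — the wind blows toward the northwest.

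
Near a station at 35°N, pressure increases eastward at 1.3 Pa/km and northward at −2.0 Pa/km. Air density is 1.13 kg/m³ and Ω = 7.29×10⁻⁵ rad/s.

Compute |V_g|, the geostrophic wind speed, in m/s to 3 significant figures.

Coriolis parameter at 35°N:
f = 2Ω sin φ = 2 × 7.29×10⁻⁵ × sin 35° = 8.36×10⁻⁵ s⁻¹
Component geostrophic relations (x east, y north):
u_g = −(1/(fρ)) ∂P/∂y,  v_g = (1/(fρ)) ∂P/∂x
u_g = −(−2.0×10⁻³)/(8.36×10⁻⁵ × 1.13) = 21.2 m/s;  v_g = (1.3×10⁻³)/(8.36×10⁻⁵ × 1.13) = 13.8 m/s
|V_g| = √(u_g² + v_g²) = 25.2 m/s

25.2 m/s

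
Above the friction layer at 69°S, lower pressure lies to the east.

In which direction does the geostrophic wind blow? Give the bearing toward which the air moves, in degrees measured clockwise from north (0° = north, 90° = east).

000°

The pressure-gradient force points toward the east (bearing 090°).
Geostrophic balance: in the Southern Hemisphere the Coriolis force deflects motion to the left, so the geostrophic wind blows 90° to the left of the pressure-gradient force (low pressure on the right).
Rotating 090° by 90° counterclockwise gives 000° — the wind blows toward the north.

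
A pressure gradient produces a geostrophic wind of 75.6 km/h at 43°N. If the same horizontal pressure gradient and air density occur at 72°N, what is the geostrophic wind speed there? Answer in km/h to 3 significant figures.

54.2 km/h

With the same pressure gradient and density, V_g ∝ 1/f ∝ 1/sin φ.
V₂ = V₁ · sin φ₁ / sin φ₂ = 75.6 × sin 43° / sin 72°
V₂ = 75.6 × 0.6820/0.9511 = 54.2 km/h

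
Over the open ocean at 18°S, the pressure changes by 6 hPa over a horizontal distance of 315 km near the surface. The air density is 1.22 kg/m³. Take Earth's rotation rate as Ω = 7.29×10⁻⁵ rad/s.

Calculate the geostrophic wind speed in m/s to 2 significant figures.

35 m/s

Coriolis parameter at 18°S:
f = 2Ω sin φ = 2 × 7.29×10⁻⁵ × sin 18° = 4.51×10⁻⁵ s⁻¹
Pressure gradient: |∂P/∂n| = 600 Pa / 315000 m = 1.90×10⁻³ Pa/m
Geostrophic balance (pressure-gradient force = Coriolis force):
V_g = (1/(fρ)) |∂P/∂n| = 1.90×10⁻³ / (4.51×10⁻⁵ × 1.22) = 34.7 m/s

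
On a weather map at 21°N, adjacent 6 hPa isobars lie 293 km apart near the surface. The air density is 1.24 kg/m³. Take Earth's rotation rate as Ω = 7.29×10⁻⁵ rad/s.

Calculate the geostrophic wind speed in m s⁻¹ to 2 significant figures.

32 m s⁻¹

Coriolis parameter at 21°N:
f = 2Ω sin φ = 2 × 7.29×10⁻⁵ × sin 21° = 5.23×10⁻⁵ s⁻¹
Pressure gradient: |∂P/∂n| = 600 Pa / 293000 m = 2.05×10⁻³ Pa/m
Geostrophic balance (pressure-gradient force = Coriolis force):
V_g = (1/(fρ)) |∂P/∂n| = 2.05×10⁻³ / (5.23×10⁻⁵ × 1.24) = 31.6 m/s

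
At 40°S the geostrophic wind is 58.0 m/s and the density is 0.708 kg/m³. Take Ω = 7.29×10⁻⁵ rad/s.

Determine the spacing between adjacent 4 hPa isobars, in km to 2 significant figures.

Coriolis parameter at 40°S:
f = 2Ω sin φ = 2 × 7.29×10⁻⁵ × sin 40° = 9.37×10⁻⁵ s⁻¹
Geostrophic balance rearranged: |∂P/∂n| = f ρ V_g
|∂P/∂n| = 9.37×10⁻⁵ × 0.708 × 58.0 = 3.85×10⁻³ Pa/m
Isobar spacing: Δn = ΔP/|∂P/∂n| = 400 Pa / 3.85×10⁻³ Pa/m = 103938 m ≈ 100 km

100 km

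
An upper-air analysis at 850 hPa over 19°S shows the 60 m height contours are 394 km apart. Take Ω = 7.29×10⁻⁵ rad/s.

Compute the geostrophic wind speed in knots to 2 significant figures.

Coriolis parameter at 19°S:
f = 2Ω sin φ = 2 × 7.29×10⁻⁵ × sin 19° = 4.75×10⁻⁵ s⁻¹
Height gradient: |∂Z/∂n| = 60 m / 394000 m = 1.52×10⁻⁴
On a pressure surface, geostrophic balance gives V_g = (g/f)|∂Z/∂n|:
V_g = 9.81 × 1.52×10⁻⁴ / 4.75×10⁻⁵ = 31.5 m/s
Converting: 31.5 m/s × 1.944 = 61 knots

61 knots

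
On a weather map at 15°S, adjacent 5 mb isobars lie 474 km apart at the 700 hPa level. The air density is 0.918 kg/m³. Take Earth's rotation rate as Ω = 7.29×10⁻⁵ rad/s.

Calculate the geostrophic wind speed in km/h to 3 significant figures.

Coriolis parameter at 15°S:
f = 2Ω sin φ = 2 × 7.29×10⁻⁵ × sin 15° = 3.77×10⁻⁵ s⁻¹
Pressure gradient: |∂P/∂n| = 500 Pa / 474000 m = 1.05×10⁻³ Pa/m
Geostrophic balance (pressure-gradient force = Coriolis force):
V_g = (1/(fρ)) |∂P/∂n| = 1.05×10⁻³ / (3.77×10⁻⁵ × 0.918) = 30.5 m/s
Converting: 30.5 m/s × 3.6 = 110 km/h

110 km/h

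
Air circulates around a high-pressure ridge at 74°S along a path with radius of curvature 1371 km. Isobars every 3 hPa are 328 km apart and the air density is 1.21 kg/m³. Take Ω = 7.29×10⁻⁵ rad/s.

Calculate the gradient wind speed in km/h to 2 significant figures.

Coriolis parameter at 74°S:
f = 2Ω sin φ = 2 × 7.29×10⁻⁵ × sin 74° = 1.40×10⁻⁴ s⁻¹
Pressure gradient: |∂P/∂n| = 300 Pa / 328000 m = 9.15×10⁻⁴ Pa/m
Geostrophic speed: V_g = |∂P/∂n|/(fρ) = 9.15×10⁻⁴/(1.40×10⁻⁴ × 1.21) = 5.39 m/s
Around a high, pressure-gradient force acts outward with centrifugal, so Coriolis balances both:
fV = (1/ρ)|∂P/∂n| + V²/R  →  V² − fR·V + fR·V_g = 0
With fR = 1.40×10⁻⁴ × 1371×10³ m = 192 m/s:
V = [fR − √((fR)² − 4 fR V_g)]/2 = [192 − √(192² − 4×192×5.39)]/2 = 5.55 m/s
Supergeostrophic (V > V_g = 5.39 m/s), as expected around a high.
Converting: 5.55 m/s × 3.6 = 20 km/h

20 km/h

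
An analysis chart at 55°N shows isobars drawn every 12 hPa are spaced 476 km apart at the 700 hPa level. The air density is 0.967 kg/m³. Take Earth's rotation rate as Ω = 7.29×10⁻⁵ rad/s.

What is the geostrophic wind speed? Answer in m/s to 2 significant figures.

Coriolis parameter at 55°N:
f = 2Ω sin φ = 2 × 7.29×10⁻⁵ × sin 55° = 1.19×10⁻⁴ s⁻¹
Pressure gradient: |∂P/∂n| = 1200 Pa / 476000 m = 2.52×10⁻³ Pa/m
Geostrophic balance (pressure-gradient force = Coriolis force):
V_g = (1/(fρ)) |∂P/∂n| = 2.52×10⁻³ / (1.19×10⁻⁴ × 0.967) = 21.8 m/s

22 m/s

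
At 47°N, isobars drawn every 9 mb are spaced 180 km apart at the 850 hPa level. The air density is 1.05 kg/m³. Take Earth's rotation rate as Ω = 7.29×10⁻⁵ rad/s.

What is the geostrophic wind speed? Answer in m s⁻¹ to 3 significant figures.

Coriolis parameter at 47°N:
f = 2Ω sin φ = 2 × 7.29×10⁻⁵ × sin 47° = 1.07×10⁻⁴ s⁻¹
Pressure gradient: |∂P/∂n| = 900 Pa / 180000 m = 5.00×10⁻³ Pa/m
Geostrophic balance (pressure-gradient force = Coriolis force):
V_g = (1/(fρ)) |∂P/∂n| = 5.00×10⁻³ / (1.07×10⁻⁴ × 1.05) = 44.7 m/s

44.7 m s⁻¹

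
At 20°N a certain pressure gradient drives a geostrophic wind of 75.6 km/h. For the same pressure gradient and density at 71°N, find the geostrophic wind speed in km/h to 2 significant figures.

With the same pressure gradient and density, V_g ∝ 1/f ∝ 1/sin φ.
V₂ = V₁ · sin φ₁ / sin φ₂ = 75.6 × sin 20° / sin 71°
V₂ = 75.6 × 0.3420/0.9455 = 27 km/h

27 km/h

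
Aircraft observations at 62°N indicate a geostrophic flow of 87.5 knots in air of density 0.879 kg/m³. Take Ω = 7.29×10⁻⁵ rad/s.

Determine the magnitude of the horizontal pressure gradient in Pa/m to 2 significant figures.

Coriolis parameter at 62°N:
f = 2Ω sin φ = 2 × 7.29×10⁻⁵ × sin 62° = 1.29×10⁻⁴ s⁻¹
Wind speed in SI: 87.5 knots = 45.0 m/s
Geostrophic balance rearranged: |∂P/∂n| = f ρ V_g
|∂P/∂n| = 1.29×10⁻⁴ × 0.879 × 45.0 = 5.09×10⁻³ Pa/m

5.1×10⁻³ Pa/m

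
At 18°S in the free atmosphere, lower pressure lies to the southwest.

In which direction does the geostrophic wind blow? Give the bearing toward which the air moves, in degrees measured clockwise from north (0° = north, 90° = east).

135°

The pressure-gradient force points toward the southwest (bearing 225°).
Geostrophic balance: in the Southern Hemisphere the Coriolis force deflects motion to the left, so the geostrophic wind blows 90° to the left of the pressure-gradient force (low pressure on the right).
Rotating 225° by 90° counterclockwise gives 135° — the wind blows toward the southeast.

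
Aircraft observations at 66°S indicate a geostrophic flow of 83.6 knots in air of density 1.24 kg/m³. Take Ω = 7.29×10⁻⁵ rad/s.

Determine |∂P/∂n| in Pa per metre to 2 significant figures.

7.1×10⁻³ Pa/m

Coriolis parameter at 66°S:
f = 2Ω sin φ = 2 × 7.29×10⁻⁵ × sin 66° = 1.33×10⁻⁴ s⁻¹
Wind speed in SI: 83.6 knots = 43.0 m/s
Geostrophic balance rearranged: |∂P/∂n| = f ρ V_g
|∂P/∂n| = 1.33×10⁻⁴ × 1.24 × 43.0 = 7.10×10⁻³ Pa/m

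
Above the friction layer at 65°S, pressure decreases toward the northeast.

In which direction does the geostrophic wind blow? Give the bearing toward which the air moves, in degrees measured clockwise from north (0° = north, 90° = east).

The pressure-gradient force points toward the northeast (bearing 045°).
Geostrophic balance: in the Southern Hemisphere the Coriolis force deflects motion to the left, so the geostrophic wind blows 90° to the left of the pressure-gradient force (low pressure on the right).
Rotating 045° by 90° counterclockwise gives 315° — the wind blows toward the northwest.

315°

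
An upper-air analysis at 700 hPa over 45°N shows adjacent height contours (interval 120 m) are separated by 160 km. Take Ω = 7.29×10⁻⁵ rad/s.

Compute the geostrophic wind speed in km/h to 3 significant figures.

257 km/h

Coriolis parameter at 45°N:
f = 2Ω sin φ = 2 × 7.29×10⁻⁵ × sin 45° = 1.03×10⁻⁴ s⁻¹
Height gradient: |∂Z/∂n| = 120 m / 160000 m = 7.50×10⁻⁴
On a pressure surface, geostrophic balance gives V_g = (g/f)|∂Z/∂n|:
V_g = 9.81 × 7.50×10⁻⁴ / 1.03×10⁻⁴ = 71.4 m/s
Converting: 71.4 m/s × 3.6 = 257 km/h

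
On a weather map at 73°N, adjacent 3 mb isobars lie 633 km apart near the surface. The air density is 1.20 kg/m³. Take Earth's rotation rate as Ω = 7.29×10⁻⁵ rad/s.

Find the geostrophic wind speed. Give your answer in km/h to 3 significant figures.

10.2 km/h

Coriolis parameter at 73°N:
f = 2Ω sin φ = 2 × 7.29×10⁻⁵ × sin 73° = 1.39×10⁻⁴ s⁻¹
Pressure gradient: |∂P/∂n| = 300 Pa / 633000 m = 4.74×10⁻⁴ Pa/m
Geostrophic balance (pressure-gradient force = Coriolis force):
V_g = (1/(fρ)) |∂P/∂n| = 4.74×10⁻⁴ / (1.39×10⁻⁴ × 1.20) = 2.83 m/s
Converting: 2.83 m/s × 3.6 = 10.2 km/h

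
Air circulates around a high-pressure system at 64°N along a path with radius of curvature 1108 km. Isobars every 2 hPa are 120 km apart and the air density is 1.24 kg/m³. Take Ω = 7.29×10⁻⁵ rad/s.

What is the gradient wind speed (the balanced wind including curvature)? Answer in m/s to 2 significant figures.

Coriolis parameter at 64°N:
f = 2Ω sin φ = 2 × 7.29×10⁻⁵ × sin 64° = 1.31×10⁻⁴ s⁻¹
Pressure gradient: |∂P/∂n| = 200 Pa / 120000 m = 1.67×10⁻³ Pa/m
Geostrophic speed: V_g = |∂P/∂n|/(fρ) = 1.67×10⁻³/(1.31×10⁻⁴ × 1.24) = 10.3 m/s
Around a high, pressure-gradient force acts outward with centrifugal, so Coriolis balances both:
fV = (1/ρ)|∂P/∂n| + V²/R  →  V² − fR·V + fR·V_g = 0
With fR = 1.31×10⁻⁴ × 1108×10³ m = 145 m/s:
V = [fR − √((fR)² − 4 fR V_g)]/2 = [145 − √(145² − 4×145×10.3)]/2 = 11.1 m/s
Supergeostrophic (V > V_g = 10.3 m/s), as expected around a high.

11 m/s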